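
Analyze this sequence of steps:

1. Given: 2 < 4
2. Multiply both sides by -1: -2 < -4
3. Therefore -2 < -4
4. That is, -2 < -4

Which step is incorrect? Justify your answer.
Step 2: Multiply both sides by -1: -2 < -4

Step 2 multiplies both sides by -1 but fails to reverse the inequality sign. When multiplying (or dividing) an inequality by a negative number, the direction must be reversed. Since 2 < 4, we should get -2 > -4, i.e., -2 > -4.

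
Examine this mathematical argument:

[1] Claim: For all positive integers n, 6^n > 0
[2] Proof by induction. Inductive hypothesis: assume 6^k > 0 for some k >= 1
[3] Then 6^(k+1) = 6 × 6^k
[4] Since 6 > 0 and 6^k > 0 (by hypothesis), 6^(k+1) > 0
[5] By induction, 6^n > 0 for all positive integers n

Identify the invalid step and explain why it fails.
Step 5: By induction, 6^n > 0 for all positive integers n

Step 5 concludes the proof by induction, but no base case was ever established. A valid induction proof requires: (1) a base case proving 6^1 > 0, and (2) an inductive step showing IF 6^k > 0 THEN 6^(k+1) > 0. Steps 2-4 correctly establish the inductive step, but without the base case the conclusion in step 5 does not follow.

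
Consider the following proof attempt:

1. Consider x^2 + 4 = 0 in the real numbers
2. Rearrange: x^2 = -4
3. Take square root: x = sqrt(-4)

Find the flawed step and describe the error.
Step 3: Take square root: x = sqrt(-4)

Step 3 takes the square root of -4, which is negative. In the real number system, the square root of a negative number is undefined. The equation x^2 + 4 = 0 has no real solutions. Square roots of negative numbers only exist in the complex numbers.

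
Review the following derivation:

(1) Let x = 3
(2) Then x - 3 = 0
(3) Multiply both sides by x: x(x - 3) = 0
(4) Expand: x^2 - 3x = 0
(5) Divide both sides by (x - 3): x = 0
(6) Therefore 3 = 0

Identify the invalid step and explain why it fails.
Step 5: Divide both sides by (x - 3): x = 0

Step 5 divides both sides by (x - 3). However, since x = 3, we have (x - 3) = 0. Division by zero is undefined, making this step invalid.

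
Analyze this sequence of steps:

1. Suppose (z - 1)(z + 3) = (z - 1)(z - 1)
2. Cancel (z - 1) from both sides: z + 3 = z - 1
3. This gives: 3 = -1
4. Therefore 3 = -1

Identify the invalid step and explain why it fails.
Step 2: Cancel (z - 1) from both sides: z + 3 = z - 1

Step 2 cancels (z - 1) from both sides. This is only valid if (z - 1) ≠ 0, i.e., z ≠ 1. When z = 1, both sides equal zero regardless of the other factors. The correct approach requires considering z = 1 as a separate case.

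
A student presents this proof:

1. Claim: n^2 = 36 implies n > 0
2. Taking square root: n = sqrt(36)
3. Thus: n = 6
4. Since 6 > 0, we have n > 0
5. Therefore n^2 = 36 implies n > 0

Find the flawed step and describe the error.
Step 2: Taking square root: n = sqrt(36)

Step 2 takes the square root and assumes the positive root only. The equation n^2 = 36 actually has two solutions: n = 6 and n = -6. The proof silently assumes n > 0 without justification, then uses this assumption to conclude n > 0, which is circular. The counterexample n = -6 shows the claim is false.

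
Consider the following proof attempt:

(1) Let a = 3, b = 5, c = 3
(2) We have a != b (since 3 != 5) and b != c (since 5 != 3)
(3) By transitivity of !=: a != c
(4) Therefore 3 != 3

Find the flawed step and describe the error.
Step 3: By transitivity of !=: a != c

Step 3 incorrectly applies transitivity to the '!=' relation. Transitivity states: if a R b and b R c, then a R c. However, '!=' is not transitive. Counterexample: 3 != 5 and 5 != 3, but 3 = 3 (both equal 3). Transitivity holds for relations like <, <=, =, but not for !=.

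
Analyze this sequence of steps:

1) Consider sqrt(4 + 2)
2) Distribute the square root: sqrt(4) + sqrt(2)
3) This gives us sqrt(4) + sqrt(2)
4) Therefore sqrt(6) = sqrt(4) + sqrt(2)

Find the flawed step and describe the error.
Step 2: Distribute the square root: sqrt(4) + sqrt(2)

Step 2 incorrectly 'distributes' the square root over addition. The square root function does not distribute: sqrt(a + b) ≠ sqrt(a) + sqrt(b). In fact, sqrt(4 + 2) = sqrt(6) ≈ 2.4495, while sqrt(4) + sqrt(2) ≈ 3.4142.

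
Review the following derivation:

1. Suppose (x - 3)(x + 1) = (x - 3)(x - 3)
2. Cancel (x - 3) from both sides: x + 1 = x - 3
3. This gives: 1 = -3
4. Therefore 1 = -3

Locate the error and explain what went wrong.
Step 2: Cancel (x - 3) from both sides: x + 1 = x - 3

Step 2 cancels (x - 3) from both sides. This is only valid if (x - 3) ≠ 0, i.e., x ≠ 3. When x = 3, both sides equal zero regardless of the other factors. The correct approach requires considering x = 3 as a separate case.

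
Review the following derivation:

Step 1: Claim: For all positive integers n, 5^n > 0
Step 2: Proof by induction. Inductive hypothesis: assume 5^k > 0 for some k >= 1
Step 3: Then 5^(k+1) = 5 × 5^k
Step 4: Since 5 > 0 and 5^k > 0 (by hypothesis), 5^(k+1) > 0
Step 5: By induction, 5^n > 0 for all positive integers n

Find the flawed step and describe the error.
Step 5: By induction, 5^n > 0 for all positive integers n

Step 5 concludes the proof by induction, but no base case was ever established. A valid induction proof requires: (1) a base case proving 5^1 > 0, and (2) an inductive step showing IF 5^k > 0 THEN 5^(k+1) > 0. Steps 2-4 correctly establish the inductive step, but without the base case the conclusion in step 5 does not follow.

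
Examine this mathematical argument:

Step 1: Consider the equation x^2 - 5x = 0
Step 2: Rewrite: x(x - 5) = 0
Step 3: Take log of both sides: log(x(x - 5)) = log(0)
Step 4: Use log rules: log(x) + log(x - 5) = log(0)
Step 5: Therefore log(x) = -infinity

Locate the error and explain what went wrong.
Step 3: Take log of both sides: log(x(x - 5)) = log(0)

Step 3 takes the logarithm of both sides, resulting in log(0) on the right side. The logarithm is only defined for positive numbers; log(0) is undefined (approaches negative infinity). This operation is invalid.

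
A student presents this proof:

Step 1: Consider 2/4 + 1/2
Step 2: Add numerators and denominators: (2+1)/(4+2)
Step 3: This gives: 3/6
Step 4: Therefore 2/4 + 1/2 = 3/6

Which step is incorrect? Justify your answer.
Step 2: Add numerators and denominators: (2+1)/(4+2)

Step 2 incorrectly adds fractions by separately adding numerators and denominators. This is wrong. The correct method requires a common denominator: 2/4 + 1/2 = (2×2 + 1×4)/(4×2) = 8/8 = 1. The method used gives 3/6, which is different.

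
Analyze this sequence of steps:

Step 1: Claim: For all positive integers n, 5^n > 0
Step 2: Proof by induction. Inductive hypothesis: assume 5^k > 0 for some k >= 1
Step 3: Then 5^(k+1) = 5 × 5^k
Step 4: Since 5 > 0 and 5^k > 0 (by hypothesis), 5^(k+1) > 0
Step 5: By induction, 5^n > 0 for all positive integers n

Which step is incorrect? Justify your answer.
Step 5: By induction, 5^n > 0 for all positive integers n

Step 5 concludes the proof by induction, but no base case was ever established. A valid induction proof requires: (1) a base case proving 5^1 > 0, and (2) an inductive step showing IF 5^k > 0 THEN 5^(k+1) > 0. Steps 2-4 correctly establish the inductive step, but without the base case the conclusion in step 5 does not follow.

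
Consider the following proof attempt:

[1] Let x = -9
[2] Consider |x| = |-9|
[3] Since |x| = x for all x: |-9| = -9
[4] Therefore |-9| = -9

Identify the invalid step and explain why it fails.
Step 3: Since |x| = x for all x: |-9| = -9

Step 3 incorrectly states that |x| = x for all x. The correct definition is |x| = x when x >= 0, and |x| = -x when x < 0. Since -9 < 0, we have |-9| = -(-9) = 9, not -9.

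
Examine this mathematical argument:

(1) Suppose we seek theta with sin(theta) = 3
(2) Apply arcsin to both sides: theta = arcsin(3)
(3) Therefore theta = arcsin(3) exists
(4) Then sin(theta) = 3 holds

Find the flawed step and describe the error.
Step 2: Apply arcsin to both sides: theta = arcsin(3)

Step 2 applies arcsin to 3. However, arcsin(x) is only defined for x in [-1, 1] because sin(theta) can only produce values in that range. Since |3| > 1, arcsin(3) is undefined. There is no angle whose sine equals 3.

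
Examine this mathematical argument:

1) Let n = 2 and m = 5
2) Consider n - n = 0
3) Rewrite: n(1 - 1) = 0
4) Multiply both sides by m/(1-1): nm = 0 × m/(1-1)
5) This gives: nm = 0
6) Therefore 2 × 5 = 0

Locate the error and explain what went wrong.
Step 4: Multiply both sides by m/(1-1): nm = 0 × m/(1-1)

Step 4 multiplies both sides by m/(1-1). However, 1-1 = 0, so this is multiplication by m/0, which is undefined. We cannot multiply by an undefined expression.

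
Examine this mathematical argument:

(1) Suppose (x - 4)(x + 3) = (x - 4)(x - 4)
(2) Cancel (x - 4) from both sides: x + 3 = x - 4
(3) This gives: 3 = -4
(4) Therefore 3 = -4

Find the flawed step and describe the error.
Step 2: Cancel (x - 4) from both sides: x + 3 = x - 4

Step 2 cancels (x - 4) from both sides. This is only valid if (x - 4) ≠ 0, i.e., x ≠ 4. When x = 4, both sides equal zero regardless of the other factors. The correct approach requires considering x = 4 as a separate case.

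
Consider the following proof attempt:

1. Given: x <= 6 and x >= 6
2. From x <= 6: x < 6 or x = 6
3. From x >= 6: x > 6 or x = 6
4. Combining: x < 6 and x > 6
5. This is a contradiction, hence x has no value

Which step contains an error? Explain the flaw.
Step 4: Combining: x < 6 and x > 6

Step 4 incorrectly combines the conditions. From x <= 6 and x >= 6, the intersection is x = 6. The error treats the 'or' cases as 'and' requirements. The correct conclusion is that x = 6 is the unique solution, not that no solution exists.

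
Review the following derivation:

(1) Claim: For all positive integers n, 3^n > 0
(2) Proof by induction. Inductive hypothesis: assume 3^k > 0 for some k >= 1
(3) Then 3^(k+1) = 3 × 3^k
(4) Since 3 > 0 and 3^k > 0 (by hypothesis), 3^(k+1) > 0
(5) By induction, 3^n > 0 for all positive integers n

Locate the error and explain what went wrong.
Step 5: By induction, 3^n > 0 for all positive integers n

Step 5 concludes the proof by induction, but no base case was ever established. A valid induction proof requires: (1) a base case proving 3^1 > 0, and (2) an inductive step showing IF 3^k > 0 THEN 3^(k+1) > 0. Steps 2-4 correctly establish the inductive step, but without the base case the conclusion in step 5 does not follow.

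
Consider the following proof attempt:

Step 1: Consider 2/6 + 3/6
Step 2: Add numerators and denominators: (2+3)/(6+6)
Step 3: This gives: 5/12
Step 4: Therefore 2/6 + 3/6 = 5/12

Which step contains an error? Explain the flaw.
Step 2: Add numerators and denominators: (2+3)/(6+6)

Step 2 incorrectly adds fractions by separately adding numerators and denominators. This is wrong. The correct method requires a common denominator: 2/6 + 3/6 = (2×6 + 3×6)/(6×6) = 30/36 = 5/6. The method used gives 5/12, which is different.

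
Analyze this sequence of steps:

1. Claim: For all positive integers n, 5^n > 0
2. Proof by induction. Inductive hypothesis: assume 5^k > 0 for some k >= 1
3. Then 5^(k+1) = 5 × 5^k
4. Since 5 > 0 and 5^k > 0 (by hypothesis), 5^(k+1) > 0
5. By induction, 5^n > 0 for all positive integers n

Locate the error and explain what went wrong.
Step 5: By induction, 5^n > 0 for all positive integers n

Step 5 concludes the proof by induction, but no base case was ever established. A valid induction proof requires: (1) a base case proving 5^1 > 0, and (2) an inductive step showing IF 5^k > 0 THEN 5^(k+1) > 0. Steps 2-4 correctly establish the inductive step, but without the base case the conclusion in step 5 does not follow.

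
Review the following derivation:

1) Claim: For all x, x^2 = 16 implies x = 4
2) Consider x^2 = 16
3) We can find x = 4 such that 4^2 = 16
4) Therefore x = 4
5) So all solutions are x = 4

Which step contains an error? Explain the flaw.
Step 4: Therefore x = 4

Step 4 incorrectly concludes that x = 4 is the only solution. The proof shows that x = 4 is A solution (existence), but does not show it is the ONLY solution (uniqueness). In fact, x = -4 is also a solution since (-4)^2 = 16. Finding one solution doesn't prove there are no others.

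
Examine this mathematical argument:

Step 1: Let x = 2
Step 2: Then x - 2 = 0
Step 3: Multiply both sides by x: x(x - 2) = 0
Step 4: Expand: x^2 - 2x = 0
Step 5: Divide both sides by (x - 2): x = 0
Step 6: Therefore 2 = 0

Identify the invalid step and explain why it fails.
Step 5: Divide both sides by (x - 2): x = 0

Step 5 divides both sides by (x - 2). However, since x = 2, we have (x - 2) = 0. Division by zero is undefined, making this step invalid.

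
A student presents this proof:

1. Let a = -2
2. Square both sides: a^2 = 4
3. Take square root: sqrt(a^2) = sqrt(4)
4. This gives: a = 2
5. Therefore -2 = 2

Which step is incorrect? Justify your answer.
Step 4: This gives: a = 2

Step 4 incorrectly states that sqrt(a^2) = a. The correct identity is sqrt(a^2) = |a|. Since a = -2 < 0, we have sqrt(a^2) = |-2| = 2, not a = -2.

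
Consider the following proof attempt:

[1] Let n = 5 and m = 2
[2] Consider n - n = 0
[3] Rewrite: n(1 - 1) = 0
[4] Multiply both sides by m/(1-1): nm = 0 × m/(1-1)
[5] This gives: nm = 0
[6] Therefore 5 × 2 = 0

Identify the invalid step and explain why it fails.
Step 4: Multiply both sides by m/(1-1): nm = 0 × m/(1-1)

Step 4 multiplies both sides by m/(1-1). However, 1-1 = 0, so this is multiplication by m/0, which is undefined. We cannot multiply by an undefined expression.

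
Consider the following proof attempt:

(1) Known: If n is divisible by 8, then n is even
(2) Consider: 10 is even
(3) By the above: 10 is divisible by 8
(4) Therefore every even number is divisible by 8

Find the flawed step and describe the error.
Step 3: By the above: 10 is divisible by 8

Step 3 commits the fallacy of affirming the consequent. The known fact 'divisible by 8 → even' does NOT imply 'even → divisible by 8'. That would be the converse, which is false. For example, 10 is even but 10 ÷ 8 = 1.25, which is not an integer.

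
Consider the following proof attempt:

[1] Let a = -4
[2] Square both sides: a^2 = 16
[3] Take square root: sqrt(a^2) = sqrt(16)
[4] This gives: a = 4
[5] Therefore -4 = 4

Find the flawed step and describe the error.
Step 4: This gives: a = 4

Step 4 incorrectly states that sqrt(a^2) = a. The correct identity is sqrt(a^2) = |a|. Since a = -4 < 0, we have sqrt(a^2) = |-4| = 4, not a = -4.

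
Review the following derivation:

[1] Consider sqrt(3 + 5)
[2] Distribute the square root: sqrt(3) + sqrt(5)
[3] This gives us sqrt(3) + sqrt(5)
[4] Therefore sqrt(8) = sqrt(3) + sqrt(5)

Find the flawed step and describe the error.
Step 2: Distribute the square root: sqrt(3) + sqrt(5)

Step 2 incorrectly 'distributes' the square root over addition. The square root function does not distribute: sqrt(a + b) ≠ sqrt(a) + sqrt(b). In fact, sqrt(3 + 5) = sqrt(8) ≈ 2.8284, while sqrt(3) + sqrt(5) ≈ 3.9681.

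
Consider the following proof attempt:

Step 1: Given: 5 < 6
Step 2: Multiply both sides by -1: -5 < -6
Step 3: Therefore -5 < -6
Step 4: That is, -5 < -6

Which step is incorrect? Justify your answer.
Step 2: Multiply both sides by -1: -5 < -6

Step 2 multiplies both sides by -1 but fails to reverse the inequality sign. When multiplying (or dividing) an inequality by a negative number, the direction must be reversed. Since 5 < 6, we should get -5 > -6, i.e., -5 > -6.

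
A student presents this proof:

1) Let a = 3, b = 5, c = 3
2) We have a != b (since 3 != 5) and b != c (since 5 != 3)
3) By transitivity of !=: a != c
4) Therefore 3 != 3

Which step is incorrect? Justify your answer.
Step 3: By transitivity of !=: a != c

Step 3 incorrectly applies transitivity to the '!=' relation. Transitivity states: if a R b and b R c, then a R c. However, '!=' is not transitive. Counterexample: 3 != 5 and 5 != 3, but 3 = 3 (both equal 3). Transitivity holds for relations like <, <=, =, but not for !=.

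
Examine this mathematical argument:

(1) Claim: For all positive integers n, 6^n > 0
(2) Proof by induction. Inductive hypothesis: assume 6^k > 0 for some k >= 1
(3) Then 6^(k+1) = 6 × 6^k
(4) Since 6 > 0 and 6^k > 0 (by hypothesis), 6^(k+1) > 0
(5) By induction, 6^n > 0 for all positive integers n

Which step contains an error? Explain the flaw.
Step 5: By induction, 6^n > 0 for all positive integers n

Step 5 concludes the proof by induction, but no base case was ever established. A valid induction proof requires: (1) a base case proving 6^1 > 0, and (2) an inductive step showing IF 6^k > 0 THEN 6^(k+1) > 0. Steps 2-4 correctly establish the inductive step, but without the base case the conclusion in step 5 does not follow.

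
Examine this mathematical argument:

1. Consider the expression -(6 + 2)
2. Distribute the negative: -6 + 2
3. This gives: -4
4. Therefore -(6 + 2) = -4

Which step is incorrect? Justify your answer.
Step 2: Distribute the negative: -6 + 2

Step 2 incorrectly distributes the negative sign. The correct distribution is -(6 + 2) = -6 - 2 = -8. The negative must be applied to both terms, not just the first. The error treats -(6 + 2) as -6 + 2, which equals -4 instead of -8.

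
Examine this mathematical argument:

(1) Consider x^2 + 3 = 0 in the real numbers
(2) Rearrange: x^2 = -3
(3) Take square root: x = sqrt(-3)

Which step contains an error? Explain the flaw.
Step 3: Take square root: x = sqrt(-3)

Step 3 takes the square root of -3, which is negative. In the real number system, the square root of a negative number is undefined. The equation x^2 + 3 = 0 has no real solutions. Square roots of negative numbers only exist in the complex numbers.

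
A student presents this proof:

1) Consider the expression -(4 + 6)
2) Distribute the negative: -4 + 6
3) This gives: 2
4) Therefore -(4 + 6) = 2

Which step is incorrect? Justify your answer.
Step 2: Distribute the negative: -4 + 6

Step 2 incorrectly distributes the negative sign. The correct distribution is -(4 + 6) = -4 - 6 = -10. The negative must be applied to both terms, not just the first. The error treats -(4 + 6) as -4 + 6, which equals 2 instead of -10.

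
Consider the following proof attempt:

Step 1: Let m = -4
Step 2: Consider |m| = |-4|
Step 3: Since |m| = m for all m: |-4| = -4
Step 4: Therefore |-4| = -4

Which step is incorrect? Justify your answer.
Step 3: Since |m| = m for all m: |-4| = -4

Step 3 incorrectly states that |m| = m for all m. The correct definition is |m| = m when m >= 0, and |m| = -m when m < 0. Since -4 < 0, we have |-4| = -(-4) = 4, not -4.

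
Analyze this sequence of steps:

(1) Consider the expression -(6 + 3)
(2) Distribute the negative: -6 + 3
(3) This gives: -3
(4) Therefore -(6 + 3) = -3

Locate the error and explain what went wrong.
Step 2: Distribute the negative: -6 + 3

Step 2 incorrectly distributes the negative sign. The correct distribution is -(6 + 3) = -6 - 3 = -9. The negative must be applied to both terms, not just the first. The error treats -(6 + 3) as -6 + 3, which equals -3 instead of -9.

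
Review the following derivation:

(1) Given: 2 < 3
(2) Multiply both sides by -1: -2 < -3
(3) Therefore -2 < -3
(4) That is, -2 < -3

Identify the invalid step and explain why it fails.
Step 2: Multiply both sides by -1: -2 < -3

Step 2 multiplies both sides by -1 but fails to reverse the inequality sign. When multiplying (or dividing) an inequality by a negative number, the direction must be reversed. Since 2 < 3, we should get -2 > -3, i.e., -2 > -3.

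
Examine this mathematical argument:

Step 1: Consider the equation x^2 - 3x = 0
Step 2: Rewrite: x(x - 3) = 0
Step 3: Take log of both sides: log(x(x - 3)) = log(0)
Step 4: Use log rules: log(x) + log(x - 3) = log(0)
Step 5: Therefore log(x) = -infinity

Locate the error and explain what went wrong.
Step 3: Take log of both sides: log(x(x - 3)) = log(0)

Step 3 takes the logarithm of both sides, resulting in log(0) on the right side. The logarithm is only defined for positive numbers; log(0) is undefined (approaches negative infinity). This operation is invalid.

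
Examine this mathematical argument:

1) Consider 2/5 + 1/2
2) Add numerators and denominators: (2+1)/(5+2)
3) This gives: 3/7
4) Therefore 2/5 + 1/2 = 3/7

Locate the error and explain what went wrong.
Step 2: Add numerators and denominators: (2+1)/(5+2)

Step 2 incorrectly adds fractions by separately adding numerators and denominators. This is wrong. The correct method requires a common denominator: 2/5 + 1/2 = (2×2 + 1×5)/(5×2) = 9/10 = 9/10. The method used gives 3/7, which is different.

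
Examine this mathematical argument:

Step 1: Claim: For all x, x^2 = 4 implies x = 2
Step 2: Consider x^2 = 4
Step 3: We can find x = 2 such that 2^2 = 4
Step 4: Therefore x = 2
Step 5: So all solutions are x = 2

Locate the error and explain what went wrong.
Step 4: Therefore x = 2

Step 4 incorrectly concludes that x = 2 is the only solution. The proof shows that x = 2 is A solution (existence), but does not show it is the ONLY solution (uniqueness). In fact, x = -2 is also a solution since (-2)^2 = 4. Finding one solution doesn't prove there are no others.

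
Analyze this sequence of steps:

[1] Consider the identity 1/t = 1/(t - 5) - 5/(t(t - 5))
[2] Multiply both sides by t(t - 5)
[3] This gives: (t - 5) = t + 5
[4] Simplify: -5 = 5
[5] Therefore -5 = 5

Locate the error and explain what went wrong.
Step 3: This gives: (t - 5) = t + 5

Step 3 makes a sign error when clearing denominators. Multiplying -5/(t(t - 5)) by t(t - 5) gives -5, not +5. The correct result is (t - 5) = t - 5, which is trivially true, not (t - 5) = t + 5. (Step 1 is a valid identity: 1/(t - 5) - 5/(t(t - 5)) = (t - 5)/(t(t - 5)) = 1/t.)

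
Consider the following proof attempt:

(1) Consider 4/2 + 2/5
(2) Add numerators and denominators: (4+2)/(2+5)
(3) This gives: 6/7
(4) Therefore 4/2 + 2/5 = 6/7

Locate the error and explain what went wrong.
Step 2: Add numerators and denominators: (4+2)/(2+5)

Step 2 incorrectly adds fractions by separately adding numerators and denominators. This is wrong. The correct method requires a common denominator: 4/2 + 2/5 = (4×5 + 2×2)/(2×5) = 24/10 = 12/5. The method used gives 6/7, which is different.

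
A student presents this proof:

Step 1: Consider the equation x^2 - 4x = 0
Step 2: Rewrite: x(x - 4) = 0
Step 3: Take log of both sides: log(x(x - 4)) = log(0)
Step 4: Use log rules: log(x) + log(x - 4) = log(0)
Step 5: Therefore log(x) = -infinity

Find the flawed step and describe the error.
Step 3: Take log of both sides: log(x(x - 4)) = log(0)

Step 3 takes the logarithm of both sides, resulting in log(0) on the right side. The logarithm is only defined for positive numbers; log(0) is undefined (approaches negative infinity). This operation is invalid.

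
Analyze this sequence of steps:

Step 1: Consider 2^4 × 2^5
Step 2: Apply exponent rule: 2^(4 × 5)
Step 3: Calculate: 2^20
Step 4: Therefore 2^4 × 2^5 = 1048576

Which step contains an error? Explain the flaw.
Step 2: Apply exponent rule: 2^(4 × 5)

Step 2 incorrectly states that a^b × a^c = a^(b×c). The correct rule is a^b × a^c = a^(b+c). The actual value is 2^4 × 2^5 = 2^9 = 512, not 2^20 = 1048576.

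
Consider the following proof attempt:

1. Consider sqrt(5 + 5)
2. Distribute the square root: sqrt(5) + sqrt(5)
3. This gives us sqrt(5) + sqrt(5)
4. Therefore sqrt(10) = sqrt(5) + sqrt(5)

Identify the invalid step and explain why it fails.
Step 2: Distribute the square root: sqrt(5) + sqrt(5)

Step 2 incorrectly 'distributes' the square root over addition. The square root function does not distribute: sqrt(a + b) ≠ sqrt(a) + sqrt(b). In fact, sqrt(5 + 5) = sqrt(10) ≈ 3.1623, while sqrt(5) + sqrt(5) ≈ 4.4721.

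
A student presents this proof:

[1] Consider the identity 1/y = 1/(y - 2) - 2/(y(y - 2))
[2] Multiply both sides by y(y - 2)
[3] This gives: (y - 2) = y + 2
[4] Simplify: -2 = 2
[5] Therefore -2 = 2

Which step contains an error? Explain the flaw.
Step 3: This gives: (y - 2) = y + 2

Step 3 makes a sign error when clearing denominators. Multiplying -2/(y(y - 2)) by y(y - 2) gives -2, not +2. The correct result is (y - 2) = y - 2, which is trivially true, not (y - 2) = y + 2. (Step 1 is a valid identity: 1/(y - 2) - 2/(y(y - 2)) = (y - 2)/(y(y - 2)) = 1/y.)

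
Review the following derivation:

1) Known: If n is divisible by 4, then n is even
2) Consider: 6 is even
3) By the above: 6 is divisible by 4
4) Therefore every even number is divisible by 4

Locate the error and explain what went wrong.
Step 3: By the above: 6 is divisible by 4

Step 3 commits the fallacy of affirming the consequent. The known fact 'divisible by 4 → even' does NOT imply 'even → divisible by 4'. That would be the converse, which is false. For example, 6 is even but 6 ÷ 4 = 1.50, which is not an integer.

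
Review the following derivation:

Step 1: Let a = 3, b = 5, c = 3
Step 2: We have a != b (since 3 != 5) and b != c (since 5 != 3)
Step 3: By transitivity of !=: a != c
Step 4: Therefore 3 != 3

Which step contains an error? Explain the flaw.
Step 3: By transitivity of !=: a != c

Step 3 incorrectly applies transitivity to the '!=' relation. Transitivity states: if a R b and b R c, then a R c. However, '!=' is not transitive. Counterexample: 3 != 5 and 5 != 3, but 3 = 3 (both equal 3). Transitivity holds for relations like <, <=, =, but not for !=.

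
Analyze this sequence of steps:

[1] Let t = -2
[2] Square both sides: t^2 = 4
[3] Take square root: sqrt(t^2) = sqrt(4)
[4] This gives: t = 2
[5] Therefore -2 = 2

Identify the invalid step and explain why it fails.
Step 4: This gives: t = 2

Step 4 incorrectly states that sqrt(t^2) = t. The correct identity is sqrt(t^2) = |t|. Since t = -2 < 0, we have sqrt(t^2) = |-2| = 2, not t = -2.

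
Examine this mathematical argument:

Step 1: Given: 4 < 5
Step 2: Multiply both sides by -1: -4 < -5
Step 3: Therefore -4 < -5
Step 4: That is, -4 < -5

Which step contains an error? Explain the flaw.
Step 2: Multiply both sides by -1: -4 < -5

Step 2 multiplies both sides by -1 but fails to reverse the inequality sign. When multiplying (or dividing) an inequality by a negative number, the direction must be reversed. Since 4 < 5, we should get -4 > -5, i.e., -4 > -5.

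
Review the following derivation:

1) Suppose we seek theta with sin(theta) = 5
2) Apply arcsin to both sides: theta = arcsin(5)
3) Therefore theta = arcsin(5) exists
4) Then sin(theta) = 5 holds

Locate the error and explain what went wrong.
Step 2: Apply arcsin to both sides: theta = arcsin(5)

Step 2 applies arcsin to 5. However, arcsin(x) is only defined for x in [-1, 1] because sin(theta) can only produce values in that range. Since |5| > 1, arcsin(5) is undefined. There is no angle whose sine equals 5.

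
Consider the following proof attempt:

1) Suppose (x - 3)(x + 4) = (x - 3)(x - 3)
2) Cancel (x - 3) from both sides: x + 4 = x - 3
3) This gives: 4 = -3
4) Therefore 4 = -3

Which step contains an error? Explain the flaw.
Step 2: Cancel (x - 3) from both sides: x + 4 = x - 3

Step 2 cancels (x - 3) from both sides. This is only valid if (x - 3) ≠ 0, i.e., x ≠ 3. When x = 3, both sides equal zero regardless of the other factors. The correct approach requires considering x = 3 as a separate case.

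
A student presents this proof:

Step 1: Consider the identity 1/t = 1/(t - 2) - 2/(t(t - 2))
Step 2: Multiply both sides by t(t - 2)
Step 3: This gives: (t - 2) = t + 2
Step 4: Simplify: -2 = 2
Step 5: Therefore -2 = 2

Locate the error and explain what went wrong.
Step 3: This gives: (t - 2) = t + 2

Step 3 makes a sign error when clearing denominators. Multiplying -2/(t(t - 2)) by t(t - 2) gives -2, not +2. The correct result is (t - 2) = t - 2, which is trivially true, not (t - 2) = t + 2. (Step 1 is a valid identity: 1/(t - 2) - 2/(t(t - 2)) = (t - 2)/(t(t - 2)) = 1/t.)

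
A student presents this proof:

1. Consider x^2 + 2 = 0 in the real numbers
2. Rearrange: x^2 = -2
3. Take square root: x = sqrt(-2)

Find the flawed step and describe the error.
Step 3: Take square root: x = sqrt(-2)

Step 3 takes the square root of -2, which is negative. In the real number system, the square root of a negative number is undefined. The equation x^2 + 2 = 0 has no real solutions. Square roots of negative numbers only exist in the complex numbers.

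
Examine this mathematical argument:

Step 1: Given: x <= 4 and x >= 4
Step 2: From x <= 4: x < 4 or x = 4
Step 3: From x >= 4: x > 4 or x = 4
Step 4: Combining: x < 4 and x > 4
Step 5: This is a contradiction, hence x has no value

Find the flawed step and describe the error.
Step 4: Combining: x < 4 and x > 4

Step 4 incorrectly combines the conditions. From x <= 4 and x >= 4, the intersection is x = 4. The error treats the 'or' cases as 'and' requirements. The correct conclusion is that x = 4 is the unique solution, not that no solution exists.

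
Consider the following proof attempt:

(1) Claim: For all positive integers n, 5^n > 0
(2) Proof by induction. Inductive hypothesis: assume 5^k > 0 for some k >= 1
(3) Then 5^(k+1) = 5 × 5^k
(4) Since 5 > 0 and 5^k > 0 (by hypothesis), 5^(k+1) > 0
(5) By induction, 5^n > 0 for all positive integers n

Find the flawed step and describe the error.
Step 5: By induction, 5^n > 0 for all positive integers n

Step 5 concludes the proof by induction, but no base case was ever established. A valid induction proof requires: (1) a base case proving 5^1 > 0, and (2) an inductive step showing IF 5^k > 0 THEN 5^(k+1) > 0. Steps 2-4 correctly establish the inductive step, but without the base case the conclusion in step 5 does not follow.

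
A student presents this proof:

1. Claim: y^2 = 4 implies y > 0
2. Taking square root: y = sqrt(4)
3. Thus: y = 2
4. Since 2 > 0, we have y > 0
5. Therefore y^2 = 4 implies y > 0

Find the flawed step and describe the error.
Step 2: Taking square root: y = sqrt(4)

Step 2 takes the square root and assumes the positive root only. The equation y^2 = 4 actually has two solutions: y = 2 and y = -2. The proof silently assumes y > 0 without justification, then uses this assumption to conclude y > 0, which is circular. The counterexample y = -2 shows the claim is false.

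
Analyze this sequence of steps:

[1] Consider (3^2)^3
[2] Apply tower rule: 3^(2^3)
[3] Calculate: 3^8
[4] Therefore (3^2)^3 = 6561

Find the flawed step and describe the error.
Step 2: Apply tower rule: 3^(2^3)

Step 2 incorrectly states that (a^b)^c = a^(b^c). The correct rule is (a^b)^c = a^(b×c). The actual value is (3^2)^3 = 3^6 = 729, not 3^8 = 6561.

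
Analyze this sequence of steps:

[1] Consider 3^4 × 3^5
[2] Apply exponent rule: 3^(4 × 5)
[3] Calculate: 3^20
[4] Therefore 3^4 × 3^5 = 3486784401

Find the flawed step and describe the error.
Step 2: Apply exponent rule: 3^(4 × 5)

Step 2 incorrectly states that a^b × a^c = a^(b×c). The correct rule is a^b × a^c = a^(b+c). The actual value is 3^4 × 3^5 = 3^9 = 19683, not 3^20 = 3486784401.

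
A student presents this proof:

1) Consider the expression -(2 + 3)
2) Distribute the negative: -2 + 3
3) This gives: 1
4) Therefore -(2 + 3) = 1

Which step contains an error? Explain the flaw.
Step 2: Distribute the negative: -2 + 3

Step 2 incorrectly distributes the negative sign. The correct distribution is -(2 + 3) = -2 - 3 = -5. The negative must be applied to both terms, not just the first. The error treats -(2 + 3) as -2 + 3, which equals 1 instead of -5.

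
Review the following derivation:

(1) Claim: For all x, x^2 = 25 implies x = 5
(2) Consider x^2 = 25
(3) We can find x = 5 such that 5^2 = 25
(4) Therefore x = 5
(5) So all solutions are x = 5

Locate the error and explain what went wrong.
Step 4: Therefore x = 5

Step 4 incorrectly concludes that x = 5 is the only solution. The proof shows that x = 5 is A solution (existence), but does not show it is the ONLY solution (uniqueness). In fact, x = -5 is also a solution since (-5)^2 = 25. Finding one solution doesn't prove there are no others.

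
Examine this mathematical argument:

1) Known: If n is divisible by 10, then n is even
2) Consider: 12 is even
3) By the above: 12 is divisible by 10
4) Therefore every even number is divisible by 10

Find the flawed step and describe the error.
Step 3: By the above: 12 is divisible by 10

Step 3 commits the fallacy of affirming the consequent. The known fact 'divisible by 10 → even' does NOT imply 'even → divisible by 10'. That would be the converse, which is false. For example, 12 is even but 12 ÷ 10 = 1.20, which is not an integer.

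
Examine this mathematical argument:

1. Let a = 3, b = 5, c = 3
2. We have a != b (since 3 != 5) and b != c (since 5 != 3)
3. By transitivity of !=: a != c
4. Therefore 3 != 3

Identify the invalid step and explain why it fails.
Step 3: By transitivity of !=: a != c

Step 3 incorrectly applies transitivity to the '!=' relation. Transitivity states: if a R b and b R c, then a R c. However, '!=' is not transitive. Counterexample: 3 != 5 and 5 != 3, but 3 = 3 (both equal 3). Transitivity holds for relations like <, <=, =, but not for !=.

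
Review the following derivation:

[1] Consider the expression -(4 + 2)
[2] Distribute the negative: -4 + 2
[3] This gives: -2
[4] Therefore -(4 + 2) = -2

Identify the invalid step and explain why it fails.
Step 2: Distribute the negative: -4 + 2

Step 2 incorrectly distributes the negative sign. The correct distribution is -(4 + 2) = -4 - 2 = -6. The negative must be applied to both terms, not just the first. The error treats -(4 + 2) as -4 + 2, which equals -2 instead of -6.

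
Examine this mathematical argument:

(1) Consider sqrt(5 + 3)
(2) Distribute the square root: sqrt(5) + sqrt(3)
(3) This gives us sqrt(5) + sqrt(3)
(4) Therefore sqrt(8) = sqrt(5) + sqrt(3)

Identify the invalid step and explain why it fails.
Step 2: Distribute the square root: sqrt(5) + sqrt(3)

Step 2 incorrectly 'distributes' the square root over addition. The square root function does not distribute: sqrt(a + b) ≠ sqrt(a) + sqrt(b). In fact, sqrt(5 + 3) = sqrt(8) ≈ 2.8284, while sqrt(5) + sqrt(3) ≈ 3.9681.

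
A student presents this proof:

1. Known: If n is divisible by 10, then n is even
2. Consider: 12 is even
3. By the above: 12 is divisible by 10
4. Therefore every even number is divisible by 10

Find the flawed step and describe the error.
Step 3: By the above: 12 is divisible by 10

Step 3 commits the fallacy of affirming the consequent. The known fact 'divisible by 10 → even' does NOT imply 'even → divisible by 10'. That would be the converse, which is false. For example, 12 is even but 12 ÷ 10 = 1.20, which is not an integer.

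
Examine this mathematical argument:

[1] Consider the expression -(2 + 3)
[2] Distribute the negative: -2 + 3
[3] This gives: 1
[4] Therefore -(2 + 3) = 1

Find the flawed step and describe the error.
Step 2: Distribute the negative: -2 + 3

Step 2 incorrectly distributes the negative sign. The correct distribution is -(2 + 3) = -2 - 3 = -5. The negative must be applied to both terms, not just the first. The error treats -(2 + 3) as -2 + 3, which equals 1 instead of -5.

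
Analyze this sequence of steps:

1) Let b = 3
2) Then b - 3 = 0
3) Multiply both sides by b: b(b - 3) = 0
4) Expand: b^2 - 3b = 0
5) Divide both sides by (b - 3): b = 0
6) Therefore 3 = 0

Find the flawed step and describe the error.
Step 5: Divide both sides by (b - 3): b = 0

Step 5 divides both sides by (b - 3). However, since b = 3, we have (b - 3) = 0. Division by zero is undefined, making this step invalid.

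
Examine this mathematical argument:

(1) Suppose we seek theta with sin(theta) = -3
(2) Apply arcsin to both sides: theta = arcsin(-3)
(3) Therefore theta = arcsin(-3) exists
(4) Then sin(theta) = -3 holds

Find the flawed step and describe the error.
Step 2: Apply arcsin to both sides: theta = arcsin(-3)

Step 2 applies arcsin to -3. However, arcsin(x) is only defined for x in [-1, 1] because sin(theta) can only produce values in that range. Since |-3| > 1, arcsin(-3) is undefined. There is no angle whose sine equals -3.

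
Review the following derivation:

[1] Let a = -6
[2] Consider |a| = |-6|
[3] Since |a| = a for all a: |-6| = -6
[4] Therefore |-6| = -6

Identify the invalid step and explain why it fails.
Step 3: Since |a| = a for all a: |-6| = -6

Step 3 incorrectly states that |a| = a for all a. The correct definition is |a| = a when a >= 0, and |a| = -a when a < 0. Since -6 < 0, we have |-6| = -(-6) = 6, not -6.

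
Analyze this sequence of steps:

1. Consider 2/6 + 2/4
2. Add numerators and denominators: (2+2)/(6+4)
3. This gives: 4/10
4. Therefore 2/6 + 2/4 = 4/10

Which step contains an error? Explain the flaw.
Step 2: Add numerators and denominators: (2+2)/(6+4)

Step 2 incorrectly adds fractions by separately adding numerators and denominators. This is wrong. The correct method requires a common denominator: 2/6 + 2/4 = (2×4 + 2×6)/(6×4) = 20/24 = 5/6. The method used gives 4/10, which is different.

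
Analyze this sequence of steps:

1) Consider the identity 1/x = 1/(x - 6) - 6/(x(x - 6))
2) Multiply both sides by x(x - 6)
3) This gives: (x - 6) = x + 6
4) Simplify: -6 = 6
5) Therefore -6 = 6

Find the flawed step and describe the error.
Step 3: This gives: (x - 6) = x + 6

Step 3 makes a sign error when clearing denominators. Multiplying -6/(x(x - 6)) by x(x - 6) gives -6, not +6. The correct result is (x - 6) = x - 6, which is trivially true, not (x - 6) = x + 6. (Step 1 is a valid identity: 1/(x - 6) - 6/(x(x - 6)) = (x - 6)/(x(x - 6)) = 1/x.)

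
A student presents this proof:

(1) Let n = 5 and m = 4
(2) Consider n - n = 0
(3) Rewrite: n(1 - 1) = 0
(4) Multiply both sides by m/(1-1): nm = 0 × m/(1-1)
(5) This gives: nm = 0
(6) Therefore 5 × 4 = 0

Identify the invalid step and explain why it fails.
Step 4: Multiply both sides by m/(1-1): nm = 0 × m/(1-1)

Step 4 multiplies both sides by m/(1-1). However, 1-1 = 0, so this is multiplication by m/0, which is undefined. We cannot multiply by an undefined expression.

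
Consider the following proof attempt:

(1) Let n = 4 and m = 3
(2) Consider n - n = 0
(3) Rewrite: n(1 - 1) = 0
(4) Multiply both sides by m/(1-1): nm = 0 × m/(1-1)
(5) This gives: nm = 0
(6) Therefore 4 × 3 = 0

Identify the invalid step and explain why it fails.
Step 4: Multiply both sides by m/(1-1): nm = 0 × m/(1-1)

Step 4 multiplies both sides by m/(1-1). However, 1-1 = 0, so this is multiplication by m/0, which is undefined. We cannot multiply by an undefined expression.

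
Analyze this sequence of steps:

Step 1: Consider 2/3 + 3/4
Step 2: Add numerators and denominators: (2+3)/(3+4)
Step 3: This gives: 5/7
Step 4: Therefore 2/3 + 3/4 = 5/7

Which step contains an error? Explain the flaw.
Step 2: Add numerators and denominators: (2+3)/(3+4)

Step 2 incorrectly adds fractions by separately adding numerators and denominators. This is wrong. The correct method requires a common denominator: 2/3 + 3/4 = (2×4 + 3×3)/(3×4) = 17/12 = 17/12. The method used gives 5/7, which is different.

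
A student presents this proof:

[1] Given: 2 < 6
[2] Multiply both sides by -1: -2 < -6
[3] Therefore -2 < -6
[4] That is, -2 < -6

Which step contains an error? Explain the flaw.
Step 2: Multiply both sides by -1: -2 < -6

Step 2 multiplies both sides by -1 but fails to reverse the inequality sign. When multiplying (or dividing) an inequality by a negative number, the direction must be reversed. Since 2 < 6, we should get -2 > -6, i.e., -2 > -6.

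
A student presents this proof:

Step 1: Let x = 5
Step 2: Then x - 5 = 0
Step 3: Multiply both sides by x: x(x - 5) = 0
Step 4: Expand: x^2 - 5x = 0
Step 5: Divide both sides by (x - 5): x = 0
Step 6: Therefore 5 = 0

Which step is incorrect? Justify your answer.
Step 5: Divide both sides by (x - 5): x = 0

Step 5 divides both sides by (x - 5). However, since x = 5, we have (x - 5) = 0. Division by zero is undefined, making this step invalid.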